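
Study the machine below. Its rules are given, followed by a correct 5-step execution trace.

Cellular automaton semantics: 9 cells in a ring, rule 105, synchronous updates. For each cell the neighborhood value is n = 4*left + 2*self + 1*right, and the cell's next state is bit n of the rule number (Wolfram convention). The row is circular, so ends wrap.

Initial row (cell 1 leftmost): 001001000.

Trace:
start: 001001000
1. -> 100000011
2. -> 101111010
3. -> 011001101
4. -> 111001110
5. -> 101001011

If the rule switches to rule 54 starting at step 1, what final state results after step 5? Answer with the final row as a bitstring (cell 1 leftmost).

011111100

(re-executing steps 1..5 under rule 54; state before step 1: 001001000)
1. -> 011111100
2. -> 100000010
3. -> 110000111
4. -> 001001000
5. -> 011111100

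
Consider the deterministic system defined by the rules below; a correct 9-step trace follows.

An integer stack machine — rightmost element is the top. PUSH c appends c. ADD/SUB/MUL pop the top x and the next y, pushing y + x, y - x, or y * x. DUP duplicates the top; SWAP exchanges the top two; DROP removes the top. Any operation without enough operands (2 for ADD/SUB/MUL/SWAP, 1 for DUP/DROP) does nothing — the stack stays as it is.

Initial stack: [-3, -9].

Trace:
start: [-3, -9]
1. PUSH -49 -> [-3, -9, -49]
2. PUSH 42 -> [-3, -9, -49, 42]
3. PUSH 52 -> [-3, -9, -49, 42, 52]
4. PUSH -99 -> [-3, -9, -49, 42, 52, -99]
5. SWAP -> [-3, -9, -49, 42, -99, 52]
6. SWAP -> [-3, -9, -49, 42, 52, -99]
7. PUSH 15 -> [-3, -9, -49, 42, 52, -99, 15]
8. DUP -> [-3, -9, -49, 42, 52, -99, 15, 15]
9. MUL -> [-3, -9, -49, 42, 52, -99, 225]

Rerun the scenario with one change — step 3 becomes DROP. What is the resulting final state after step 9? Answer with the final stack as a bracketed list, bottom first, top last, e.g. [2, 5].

(re-executing from step 3 with the substitution; state before step 3: [-3, -9, -49, 42])
3. DROP -> [-3, -9, -49]
4. PUSH -99 -> [-3, -9, -49, -99]
5. SWAP -> [-3, -9, -99, -49]
6. SWAP -> [-3, -9, -49, -99]
7. PUSH 15 -> [-3, -9, -49, -99, 15]
8. DUP -> [-3, -9, -49, -99, 15, 15]
9. MUL -> [-3, -9, -49, -99, 225]

[-3, -9, -49, -99, 225]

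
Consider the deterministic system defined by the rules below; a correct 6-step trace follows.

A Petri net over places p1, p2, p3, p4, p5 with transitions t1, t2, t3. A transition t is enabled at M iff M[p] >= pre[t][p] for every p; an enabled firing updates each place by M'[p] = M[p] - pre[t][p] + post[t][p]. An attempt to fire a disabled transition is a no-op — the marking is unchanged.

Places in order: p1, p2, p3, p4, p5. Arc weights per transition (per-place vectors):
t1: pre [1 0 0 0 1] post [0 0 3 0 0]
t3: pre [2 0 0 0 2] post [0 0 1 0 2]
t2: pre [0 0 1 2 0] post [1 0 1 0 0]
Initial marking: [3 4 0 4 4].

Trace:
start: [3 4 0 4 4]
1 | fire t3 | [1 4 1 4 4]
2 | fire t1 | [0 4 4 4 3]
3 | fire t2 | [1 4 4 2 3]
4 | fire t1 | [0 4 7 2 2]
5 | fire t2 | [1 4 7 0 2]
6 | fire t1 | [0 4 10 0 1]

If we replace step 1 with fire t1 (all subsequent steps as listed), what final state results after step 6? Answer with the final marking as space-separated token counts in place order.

(re-executing from step 1 with the substitution; state before step 1: [3 4 0 4 4])
1 | fire t1 | [2 4 3 4 3]
2 | fire t1 | [1 4 6 4 2]
3 | fire t2 | [2 4 6 2 2]
4 | fire t1 | [1 4 9 2 1]
5 | fire t2 | [2 4 9 0 1]
6 | fire t1 | [1 4 12 0 0]

1 4 12 0 0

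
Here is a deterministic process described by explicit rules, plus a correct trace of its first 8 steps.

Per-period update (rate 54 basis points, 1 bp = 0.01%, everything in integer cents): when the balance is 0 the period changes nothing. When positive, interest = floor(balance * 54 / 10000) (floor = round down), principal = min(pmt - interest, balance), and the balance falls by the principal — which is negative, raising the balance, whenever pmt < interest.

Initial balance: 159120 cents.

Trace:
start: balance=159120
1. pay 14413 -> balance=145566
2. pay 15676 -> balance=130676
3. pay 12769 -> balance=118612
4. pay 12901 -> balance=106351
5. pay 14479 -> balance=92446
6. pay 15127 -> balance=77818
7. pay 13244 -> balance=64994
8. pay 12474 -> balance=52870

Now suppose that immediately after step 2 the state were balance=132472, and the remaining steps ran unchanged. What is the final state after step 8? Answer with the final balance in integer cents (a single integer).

54726

state after step 2 := balance=132472
3. pay 12769 -> balance=120418
4. pay 12901 -> balance=108167
5. pay 14479 -> balance=94272
6. pay 15127 -> balance=79654
7. pay 13244 -> balance=66840
8. pay 12474 -> balance=54726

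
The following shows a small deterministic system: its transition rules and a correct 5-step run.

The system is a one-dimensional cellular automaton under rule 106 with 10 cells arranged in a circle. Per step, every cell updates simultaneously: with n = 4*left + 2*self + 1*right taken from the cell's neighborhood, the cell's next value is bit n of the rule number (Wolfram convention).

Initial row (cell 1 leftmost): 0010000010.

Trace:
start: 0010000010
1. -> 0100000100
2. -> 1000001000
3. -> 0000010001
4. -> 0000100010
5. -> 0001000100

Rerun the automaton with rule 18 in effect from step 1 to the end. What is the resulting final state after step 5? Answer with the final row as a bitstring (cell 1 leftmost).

(re-executing steps 1..5 under rule 18; state before step 1: 0010000010)
1. -> 0101000101
2. -> 0000101000
3. -> 0001000100
4. -> 0010101010
5. -> 0100000001

0100000001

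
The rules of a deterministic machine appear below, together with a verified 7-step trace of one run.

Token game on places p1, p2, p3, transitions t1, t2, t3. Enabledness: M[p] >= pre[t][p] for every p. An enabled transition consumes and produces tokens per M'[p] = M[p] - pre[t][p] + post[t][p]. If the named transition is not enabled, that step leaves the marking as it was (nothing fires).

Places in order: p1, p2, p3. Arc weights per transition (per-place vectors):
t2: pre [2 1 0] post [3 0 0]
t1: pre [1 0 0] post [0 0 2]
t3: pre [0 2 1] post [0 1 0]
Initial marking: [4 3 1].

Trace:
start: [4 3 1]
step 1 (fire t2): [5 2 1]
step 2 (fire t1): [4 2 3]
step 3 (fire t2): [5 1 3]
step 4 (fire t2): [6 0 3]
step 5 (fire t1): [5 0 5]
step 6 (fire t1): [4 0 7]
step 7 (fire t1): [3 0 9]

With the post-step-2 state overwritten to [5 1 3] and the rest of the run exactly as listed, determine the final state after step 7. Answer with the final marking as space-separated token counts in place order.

state after step 2 := [5 1 3]
step 3 (fire t2): [6 0 3]
step 4 (fire t2): [6 0 3]
step 5 (fire t1): [5 0 5]
step 6 (fire t1): [4 0 7]
step 7 (fire t1): [3 0 9]

3 0 9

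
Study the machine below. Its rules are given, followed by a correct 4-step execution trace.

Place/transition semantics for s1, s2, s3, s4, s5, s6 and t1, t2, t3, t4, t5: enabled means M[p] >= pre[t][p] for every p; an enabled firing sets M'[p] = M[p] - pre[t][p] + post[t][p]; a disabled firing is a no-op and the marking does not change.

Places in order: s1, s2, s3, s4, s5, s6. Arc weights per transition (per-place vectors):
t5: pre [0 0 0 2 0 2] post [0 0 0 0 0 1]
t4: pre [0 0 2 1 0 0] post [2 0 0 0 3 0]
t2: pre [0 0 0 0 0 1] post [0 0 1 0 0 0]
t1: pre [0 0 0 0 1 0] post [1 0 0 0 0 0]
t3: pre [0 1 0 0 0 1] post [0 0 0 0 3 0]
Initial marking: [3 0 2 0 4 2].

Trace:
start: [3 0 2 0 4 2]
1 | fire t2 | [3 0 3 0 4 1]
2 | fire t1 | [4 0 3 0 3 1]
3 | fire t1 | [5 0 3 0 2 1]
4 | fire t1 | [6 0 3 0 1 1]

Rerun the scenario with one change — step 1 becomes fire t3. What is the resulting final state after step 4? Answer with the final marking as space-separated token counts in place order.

6 0 2 0 1 2

(re-executing from step 1 with the substitution; state before step 1: [3 0 2 0 4 2])
1 | fire t3 | [3 0 2 0 4 2]
2 | fire t1 | [4 0 2 0 3 2]
3 | fire t1 | [5 0 2 0 2 2]
4 | fire t1 | [6 0 2 0 1 2]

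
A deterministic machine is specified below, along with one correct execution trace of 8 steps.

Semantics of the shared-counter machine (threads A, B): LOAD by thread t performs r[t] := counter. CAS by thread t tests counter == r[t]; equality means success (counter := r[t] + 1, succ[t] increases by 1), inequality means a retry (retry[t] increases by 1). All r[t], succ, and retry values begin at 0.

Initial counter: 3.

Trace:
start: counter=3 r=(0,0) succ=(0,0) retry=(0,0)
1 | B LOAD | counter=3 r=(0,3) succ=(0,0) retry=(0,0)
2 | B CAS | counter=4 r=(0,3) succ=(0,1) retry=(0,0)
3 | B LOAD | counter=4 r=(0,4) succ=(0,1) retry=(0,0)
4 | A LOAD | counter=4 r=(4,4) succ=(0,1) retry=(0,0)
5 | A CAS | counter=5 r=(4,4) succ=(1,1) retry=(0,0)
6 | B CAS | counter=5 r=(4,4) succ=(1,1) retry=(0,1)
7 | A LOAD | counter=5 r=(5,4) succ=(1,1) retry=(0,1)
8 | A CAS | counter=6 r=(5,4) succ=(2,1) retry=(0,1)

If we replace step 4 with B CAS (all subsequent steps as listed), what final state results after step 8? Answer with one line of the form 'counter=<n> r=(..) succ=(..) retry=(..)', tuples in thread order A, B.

(re-executing from step 4 with the substitution; state before step 4: counter=4 r=(0,4) succ=(0,1) retry=(0,0))
4 | B CAS | counter=5 r=(0,4) succ=(0,2) retry=(0,0)
5 | A CAS | counter=5 r=(0,4) succ=(0,2) retry=(1,0)
6 | B CAS | counter=5 r=(0,4) succ=(0,2) retry=(1,1)
7 | A LOAD | counter=5 r=(5,4) succ=(0,2) retry=(1,1)
8 | A CAS | counter=6 r=(5,4) succ=(1,2) retry=(1,1)

counter=6 r=(5,4) succ=(1,2) retry=(1,1)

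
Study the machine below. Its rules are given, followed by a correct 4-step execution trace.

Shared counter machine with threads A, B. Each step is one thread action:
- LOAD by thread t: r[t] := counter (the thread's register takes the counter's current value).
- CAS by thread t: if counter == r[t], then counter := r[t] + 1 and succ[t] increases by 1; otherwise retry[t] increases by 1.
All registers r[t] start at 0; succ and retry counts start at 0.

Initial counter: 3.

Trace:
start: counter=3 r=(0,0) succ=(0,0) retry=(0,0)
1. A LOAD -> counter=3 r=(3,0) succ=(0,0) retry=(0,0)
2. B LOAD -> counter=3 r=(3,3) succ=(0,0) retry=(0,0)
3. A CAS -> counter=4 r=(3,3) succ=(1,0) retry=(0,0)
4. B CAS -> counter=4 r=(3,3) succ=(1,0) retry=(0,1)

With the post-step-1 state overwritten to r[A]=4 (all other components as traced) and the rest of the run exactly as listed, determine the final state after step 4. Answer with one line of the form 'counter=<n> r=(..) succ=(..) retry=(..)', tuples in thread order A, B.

state after step 1 := counter=3 r=(4,0) succ=(0,0) retry=(0,0)
2. B LOAD -> counter=3 r=(4,3) succ=(0,0) retry=(0,0)
3. A CAS -> counter=3 r=(4,3) succ=(0,0) retry=(1,0)
4. B CAS -> counter=4 r=(4,3) succ=(0,1) retry=(1,0)

counter=4 r=(4,3) succ=(0,1) retry=(1,0)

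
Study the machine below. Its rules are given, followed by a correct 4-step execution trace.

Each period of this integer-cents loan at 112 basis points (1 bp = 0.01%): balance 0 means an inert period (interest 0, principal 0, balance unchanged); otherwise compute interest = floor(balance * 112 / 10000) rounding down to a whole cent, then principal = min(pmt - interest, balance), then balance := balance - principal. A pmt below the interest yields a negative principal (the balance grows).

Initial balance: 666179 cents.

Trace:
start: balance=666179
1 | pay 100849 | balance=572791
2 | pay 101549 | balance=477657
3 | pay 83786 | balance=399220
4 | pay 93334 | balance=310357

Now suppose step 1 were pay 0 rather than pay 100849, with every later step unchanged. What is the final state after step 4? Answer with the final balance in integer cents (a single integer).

414632

(re-executing from step 1 with the substitution; state before step 1: balance=666179)
1 | pay 0 | balance=673640
2 | pay 101549 | balance=579635
3 | pay 83786 | balance=502340
4 | pay 93334 | balance=414632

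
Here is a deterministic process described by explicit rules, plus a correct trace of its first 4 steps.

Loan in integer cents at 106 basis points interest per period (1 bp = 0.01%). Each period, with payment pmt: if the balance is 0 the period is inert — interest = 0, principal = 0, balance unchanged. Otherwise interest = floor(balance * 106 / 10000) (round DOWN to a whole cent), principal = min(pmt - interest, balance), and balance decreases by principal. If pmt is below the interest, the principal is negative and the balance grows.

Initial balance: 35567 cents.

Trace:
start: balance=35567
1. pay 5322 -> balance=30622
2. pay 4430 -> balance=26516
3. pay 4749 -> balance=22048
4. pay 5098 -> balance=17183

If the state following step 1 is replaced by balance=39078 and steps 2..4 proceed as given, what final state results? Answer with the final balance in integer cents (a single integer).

25911

state after step 1 := balance=39078
2. pay 4430 -> balance=35062
3. pay 4749 -> balance=30684
4. pay 5098 -> balance=25911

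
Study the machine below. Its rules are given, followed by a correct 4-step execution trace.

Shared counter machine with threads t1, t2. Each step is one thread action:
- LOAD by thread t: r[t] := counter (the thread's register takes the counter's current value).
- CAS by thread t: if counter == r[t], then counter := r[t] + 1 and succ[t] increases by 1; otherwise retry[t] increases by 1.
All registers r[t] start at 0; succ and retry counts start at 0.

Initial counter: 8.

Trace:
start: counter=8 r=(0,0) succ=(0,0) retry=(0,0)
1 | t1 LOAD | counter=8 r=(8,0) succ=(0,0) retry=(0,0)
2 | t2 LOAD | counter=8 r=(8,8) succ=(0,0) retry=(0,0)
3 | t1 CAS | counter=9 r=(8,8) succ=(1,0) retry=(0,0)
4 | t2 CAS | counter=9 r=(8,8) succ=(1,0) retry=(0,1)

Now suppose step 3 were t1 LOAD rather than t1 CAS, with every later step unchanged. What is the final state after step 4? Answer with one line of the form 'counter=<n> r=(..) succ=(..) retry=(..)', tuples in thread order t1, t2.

(re-executing from step 3 with the substitution; state before step 3: counter=8 r=(8,8) succ=(0,0) retry=(0,0))
3 | t1 LOAD | counter=8 r=(8,8) succ=(0,0) retry=(0,0)
4 | t2 CAS | counter=9 r=(8,8) succ=(0,1) retry=(0,0)

counter=9 r=(8,8) succ=(0,1) retry=(0,0)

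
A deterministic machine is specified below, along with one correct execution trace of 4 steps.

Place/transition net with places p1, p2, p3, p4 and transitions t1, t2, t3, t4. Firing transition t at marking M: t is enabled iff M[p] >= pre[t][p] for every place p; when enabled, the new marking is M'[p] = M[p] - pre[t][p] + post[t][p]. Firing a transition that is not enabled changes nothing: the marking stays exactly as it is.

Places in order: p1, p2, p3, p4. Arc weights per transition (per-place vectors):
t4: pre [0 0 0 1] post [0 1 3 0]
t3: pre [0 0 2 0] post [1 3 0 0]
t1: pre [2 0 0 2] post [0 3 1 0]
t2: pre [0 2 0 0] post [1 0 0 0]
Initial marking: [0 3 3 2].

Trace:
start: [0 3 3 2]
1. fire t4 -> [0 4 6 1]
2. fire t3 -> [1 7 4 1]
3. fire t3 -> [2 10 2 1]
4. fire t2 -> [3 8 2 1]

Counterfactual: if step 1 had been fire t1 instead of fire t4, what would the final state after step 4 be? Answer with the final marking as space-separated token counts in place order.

2 4 1 2

(re-executing from step 1 with the substitution; state before step 1: [0 3 3 2])
1. fire t1 -> [0 3 3 2]
2. fire t3 -> [1 6 1 2]
3. fire t3 -> [1 6 1 2]
4. fire t2 -> [2 4 1 2]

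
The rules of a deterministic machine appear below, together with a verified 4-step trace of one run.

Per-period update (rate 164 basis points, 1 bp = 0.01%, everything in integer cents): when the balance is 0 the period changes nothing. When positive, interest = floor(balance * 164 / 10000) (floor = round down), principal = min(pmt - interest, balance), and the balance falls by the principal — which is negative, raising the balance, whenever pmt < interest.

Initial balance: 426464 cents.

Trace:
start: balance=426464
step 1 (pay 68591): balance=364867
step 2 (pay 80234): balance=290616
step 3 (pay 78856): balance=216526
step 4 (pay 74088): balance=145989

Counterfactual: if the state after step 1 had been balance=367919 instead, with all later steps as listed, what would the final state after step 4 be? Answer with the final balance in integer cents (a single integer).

state after step 1 := balance=367919
step 2 (pay 80234): balance=293718
step 3 (pay 78856): balance=219678
step 4 (pay 74088): balance=149192

149192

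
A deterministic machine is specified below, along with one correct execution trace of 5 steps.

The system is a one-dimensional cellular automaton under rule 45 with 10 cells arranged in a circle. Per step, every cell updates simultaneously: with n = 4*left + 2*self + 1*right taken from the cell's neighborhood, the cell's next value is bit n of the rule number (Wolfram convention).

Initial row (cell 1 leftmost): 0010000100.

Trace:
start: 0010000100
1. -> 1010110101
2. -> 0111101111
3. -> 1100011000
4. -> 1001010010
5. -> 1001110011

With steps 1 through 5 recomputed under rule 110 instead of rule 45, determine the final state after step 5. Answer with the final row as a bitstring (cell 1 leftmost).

(re-executing steps 1..5 under rule 110; state before step 1: 0010000100)
1. -> 0110001100
2. -> 1110011100
3. -> 1010110101
4. -> 1111111111
5. -> 0000000000

0000000000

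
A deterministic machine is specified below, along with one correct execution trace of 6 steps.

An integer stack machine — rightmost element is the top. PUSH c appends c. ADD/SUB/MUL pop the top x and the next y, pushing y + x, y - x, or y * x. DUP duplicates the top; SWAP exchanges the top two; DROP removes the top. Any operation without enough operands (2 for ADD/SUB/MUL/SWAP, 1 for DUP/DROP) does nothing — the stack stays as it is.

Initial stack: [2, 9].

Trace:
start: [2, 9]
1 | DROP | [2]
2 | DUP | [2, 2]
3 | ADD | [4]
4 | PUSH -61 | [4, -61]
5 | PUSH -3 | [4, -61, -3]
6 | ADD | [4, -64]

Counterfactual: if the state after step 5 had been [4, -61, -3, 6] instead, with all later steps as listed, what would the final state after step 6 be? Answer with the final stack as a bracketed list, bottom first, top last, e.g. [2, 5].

[4, -61, 3]

state after step 5 := [4, -61, -3, 6]
6 | ADD | [4, -61, 3]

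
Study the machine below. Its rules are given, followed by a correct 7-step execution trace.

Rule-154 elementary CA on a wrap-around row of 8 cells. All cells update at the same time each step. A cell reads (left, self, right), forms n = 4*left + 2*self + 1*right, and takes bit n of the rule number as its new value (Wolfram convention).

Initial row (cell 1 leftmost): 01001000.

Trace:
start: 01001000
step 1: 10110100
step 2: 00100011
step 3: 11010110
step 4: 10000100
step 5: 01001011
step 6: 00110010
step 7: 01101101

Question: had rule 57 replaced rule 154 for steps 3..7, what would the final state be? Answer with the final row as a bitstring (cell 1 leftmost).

(re-executing steps 3..7 under rule 57; state before step 3: 00100011)
step 3: 10011010
step 4: 01010101
step 5: 10101010
step 6: 01010101
step 7: 10101010

10101010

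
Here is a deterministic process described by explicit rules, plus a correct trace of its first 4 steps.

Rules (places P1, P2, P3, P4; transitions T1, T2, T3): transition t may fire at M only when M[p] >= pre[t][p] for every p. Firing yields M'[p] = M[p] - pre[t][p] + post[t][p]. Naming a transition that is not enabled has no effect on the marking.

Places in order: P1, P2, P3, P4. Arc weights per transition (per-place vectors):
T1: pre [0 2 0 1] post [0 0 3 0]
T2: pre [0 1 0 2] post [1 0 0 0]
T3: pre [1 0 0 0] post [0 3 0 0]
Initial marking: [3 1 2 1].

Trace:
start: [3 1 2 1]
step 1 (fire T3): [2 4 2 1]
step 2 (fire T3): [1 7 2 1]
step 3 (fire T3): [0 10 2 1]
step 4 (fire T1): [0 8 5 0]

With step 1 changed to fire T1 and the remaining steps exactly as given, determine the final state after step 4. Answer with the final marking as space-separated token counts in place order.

(re-executing from step 1 with the substitution; state before step 1: [3 1 2 1])
step 1 (fire T1): [3 1 2 1]
step 2 (fire T3): [2 4 2 1]
step 3 (fire T3): [1 7 2 1]
step 4 (fire T1): [1 5 5 0]

1 5 5 0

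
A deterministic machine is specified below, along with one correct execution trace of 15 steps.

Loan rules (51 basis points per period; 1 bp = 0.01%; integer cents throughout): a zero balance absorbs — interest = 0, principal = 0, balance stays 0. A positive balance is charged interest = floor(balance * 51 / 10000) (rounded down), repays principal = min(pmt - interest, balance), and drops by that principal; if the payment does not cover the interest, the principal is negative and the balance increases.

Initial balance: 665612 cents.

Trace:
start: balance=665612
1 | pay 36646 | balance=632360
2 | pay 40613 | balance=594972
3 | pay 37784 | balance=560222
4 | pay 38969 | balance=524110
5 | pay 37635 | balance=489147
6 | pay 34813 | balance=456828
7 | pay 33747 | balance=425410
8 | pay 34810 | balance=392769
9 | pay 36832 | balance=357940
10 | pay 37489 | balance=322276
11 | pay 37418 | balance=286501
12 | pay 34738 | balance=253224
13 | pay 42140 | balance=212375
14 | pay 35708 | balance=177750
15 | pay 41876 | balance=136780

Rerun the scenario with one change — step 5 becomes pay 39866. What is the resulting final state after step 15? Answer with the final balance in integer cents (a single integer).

(re-executing from step 5 with the substitution; state before step 5: balance=524110)
5 | pay 39866 | balance=486916
6 | pay 34813 | balance=454586
7 | pay 33747 | balance=423157
8 | pay 34810 | balance=390505
9 | pay 36832 | balance=355664
10 | pay 37489 | balance=319988
11 | pay 37418 | balance=284201
12 | pay 34738 | balance=250912
13 | pay 42140 | balance=210051
14 | pay 35708 | balance=175414
15 | pay 41876 | balance=134432

134432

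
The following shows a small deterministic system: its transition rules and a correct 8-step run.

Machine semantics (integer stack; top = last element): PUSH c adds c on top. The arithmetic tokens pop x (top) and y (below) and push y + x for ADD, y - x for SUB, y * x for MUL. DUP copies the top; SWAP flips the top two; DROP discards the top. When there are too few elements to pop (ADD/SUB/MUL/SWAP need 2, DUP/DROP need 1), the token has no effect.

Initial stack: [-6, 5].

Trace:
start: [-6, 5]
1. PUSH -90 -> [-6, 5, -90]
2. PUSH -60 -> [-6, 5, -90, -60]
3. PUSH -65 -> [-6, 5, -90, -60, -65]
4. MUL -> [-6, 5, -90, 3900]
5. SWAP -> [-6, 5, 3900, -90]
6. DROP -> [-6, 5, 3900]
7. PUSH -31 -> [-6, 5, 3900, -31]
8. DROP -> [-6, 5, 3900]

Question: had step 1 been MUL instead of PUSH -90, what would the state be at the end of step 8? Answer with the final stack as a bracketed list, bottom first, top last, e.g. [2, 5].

[3900]

(re-executing from step 1 with the substitution; state before step 1: [-6, 5])
1. MUL -> [-30]
2. PUSH -60 -> [-30, -60]
3. PUSH -65 -> [-30, -60, -65]
4. MUL -> [-30, 3900]
5. SWAP -> [3900, -30]
6. DROP -> [3900]
7. PUSH -31 -> [3900, -31]
8. DROP -> [3900]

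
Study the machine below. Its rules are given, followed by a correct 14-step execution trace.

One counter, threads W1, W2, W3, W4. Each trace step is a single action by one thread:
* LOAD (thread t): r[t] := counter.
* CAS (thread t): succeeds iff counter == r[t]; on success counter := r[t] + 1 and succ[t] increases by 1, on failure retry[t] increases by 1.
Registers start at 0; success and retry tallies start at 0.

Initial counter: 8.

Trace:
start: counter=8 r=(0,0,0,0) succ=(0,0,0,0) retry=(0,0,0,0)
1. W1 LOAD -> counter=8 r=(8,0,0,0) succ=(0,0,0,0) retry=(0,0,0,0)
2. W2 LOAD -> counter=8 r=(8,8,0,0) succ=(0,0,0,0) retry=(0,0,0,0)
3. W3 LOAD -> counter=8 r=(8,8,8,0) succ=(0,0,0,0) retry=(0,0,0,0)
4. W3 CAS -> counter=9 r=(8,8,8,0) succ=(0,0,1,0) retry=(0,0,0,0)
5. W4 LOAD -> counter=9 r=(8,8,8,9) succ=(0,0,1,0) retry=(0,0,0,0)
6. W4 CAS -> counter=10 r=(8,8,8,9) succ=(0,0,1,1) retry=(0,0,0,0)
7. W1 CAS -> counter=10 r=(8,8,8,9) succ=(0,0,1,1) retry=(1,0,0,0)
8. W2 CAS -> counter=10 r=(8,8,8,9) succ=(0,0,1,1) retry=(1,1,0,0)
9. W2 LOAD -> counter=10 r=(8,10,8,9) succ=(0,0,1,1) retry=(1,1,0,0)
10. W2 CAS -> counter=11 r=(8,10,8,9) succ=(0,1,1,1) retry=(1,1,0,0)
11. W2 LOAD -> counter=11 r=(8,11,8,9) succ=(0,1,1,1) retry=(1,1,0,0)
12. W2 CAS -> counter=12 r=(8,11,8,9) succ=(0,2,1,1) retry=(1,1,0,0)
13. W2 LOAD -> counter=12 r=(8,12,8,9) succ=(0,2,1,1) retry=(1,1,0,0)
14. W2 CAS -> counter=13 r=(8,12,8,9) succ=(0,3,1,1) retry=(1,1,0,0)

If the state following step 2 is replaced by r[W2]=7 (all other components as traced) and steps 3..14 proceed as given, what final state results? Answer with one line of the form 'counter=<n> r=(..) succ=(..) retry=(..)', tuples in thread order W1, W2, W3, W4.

counter=13 r=(8,12,8,9) succ=(0,3,1,1) retry=(1,1,0,0)

state after step 2 := counter=8 r=(8,7,0,0) succ=(0,0,0,0) retry=(0,0,0,0)
3. W3 LOAD -> counter=8 r=(8,7,8,0) succ=(0,0,0,0) retry=(0,0,0,0)
4. W3 CAS -> counter=9 r=(8,7,8,0) succ=(0,0,1,0) retry=(0,0,0,0)
5. W4 LOAD -> counter=9 r=(8,7,8,9) succ=(0,0,1,0) retry=(0,0,0,0)
6. W4 CAS -> counter=10 r=(8,7,8,9) succ=(0,0,1,1) retry=(0,0,0,0)
7. W1 CAS -> counter=10 r=(8,7,8,9) succ=(0,0,1,1) retry=(1,0,0,0)
8. W2 CAS -> counter=10 r=(8,7,8,9) succ=(0,0,1,1) retry=(1,1,0,0)
9. W2 LOAD -> counter=10 r=(8,10,8,9) succ=(0,0,1,1) retry=(1,1,0,0)
10. W2 CAS -> counter=11 r=(8,10,8,9) succ=(0,1,1,1) retry=(1,1,0,0)
11. W2 LOAD -> counter=11 r=(8,11,8,9) succ=(0,1,1,1) retry=(1,1,0,0)
12. W2 CAS -> counter=12 r=(8,11,8,9) succ=(0,2,1,1) retry=(1,1,0,0)
13. W2 LOAD -> counter=12 r=(8,12,8,9) succ=(0,2,1,1) retry=(1,1,0,0)
14. W2 CAS -> counter=13 r=(8,12,8,9) succ=(0,3,1,1) retry=(1,1,0,0)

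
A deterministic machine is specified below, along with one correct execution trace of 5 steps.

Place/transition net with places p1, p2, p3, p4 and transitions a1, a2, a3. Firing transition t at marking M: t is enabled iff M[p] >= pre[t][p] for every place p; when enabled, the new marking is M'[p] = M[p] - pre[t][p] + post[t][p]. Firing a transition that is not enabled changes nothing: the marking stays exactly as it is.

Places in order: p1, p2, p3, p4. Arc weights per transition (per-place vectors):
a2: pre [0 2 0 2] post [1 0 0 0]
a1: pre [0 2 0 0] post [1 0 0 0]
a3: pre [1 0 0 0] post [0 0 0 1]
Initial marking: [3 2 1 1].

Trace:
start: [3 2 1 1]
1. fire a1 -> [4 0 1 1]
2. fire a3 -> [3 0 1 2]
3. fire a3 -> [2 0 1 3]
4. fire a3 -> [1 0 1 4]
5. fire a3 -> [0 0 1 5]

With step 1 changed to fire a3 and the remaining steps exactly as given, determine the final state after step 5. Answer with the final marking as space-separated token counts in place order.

0 2 1 4

(re-executing from step 1 with the substitution; state before step 1: [3 2 1 1])
1. fire a3 -> [2 2 1 2]
2. fire a3 -> [1 2 1 3]
3. fire a3 -> [0 2 1 4]
4. fire a3 -> [0 2 1 4]
5. fire a3 -> [0 2 1 4]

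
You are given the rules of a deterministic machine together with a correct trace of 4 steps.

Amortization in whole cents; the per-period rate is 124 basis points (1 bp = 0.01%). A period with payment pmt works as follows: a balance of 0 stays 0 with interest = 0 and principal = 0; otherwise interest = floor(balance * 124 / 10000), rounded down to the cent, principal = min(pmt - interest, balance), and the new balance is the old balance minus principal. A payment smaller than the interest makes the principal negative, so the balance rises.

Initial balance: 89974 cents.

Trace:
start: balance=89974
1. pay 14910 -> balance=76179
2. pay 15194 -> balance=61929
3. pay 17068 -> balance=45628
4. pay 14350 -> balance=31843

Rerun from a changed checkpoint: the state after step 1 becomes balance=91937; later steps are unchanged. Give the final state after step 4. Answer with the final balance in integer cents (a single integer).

state after step 1 := balance=91937
2. pay 15194 -> balance=77883
3. pay 17068 -> balance=61780
4. pay 14350 -> balance=48196

48196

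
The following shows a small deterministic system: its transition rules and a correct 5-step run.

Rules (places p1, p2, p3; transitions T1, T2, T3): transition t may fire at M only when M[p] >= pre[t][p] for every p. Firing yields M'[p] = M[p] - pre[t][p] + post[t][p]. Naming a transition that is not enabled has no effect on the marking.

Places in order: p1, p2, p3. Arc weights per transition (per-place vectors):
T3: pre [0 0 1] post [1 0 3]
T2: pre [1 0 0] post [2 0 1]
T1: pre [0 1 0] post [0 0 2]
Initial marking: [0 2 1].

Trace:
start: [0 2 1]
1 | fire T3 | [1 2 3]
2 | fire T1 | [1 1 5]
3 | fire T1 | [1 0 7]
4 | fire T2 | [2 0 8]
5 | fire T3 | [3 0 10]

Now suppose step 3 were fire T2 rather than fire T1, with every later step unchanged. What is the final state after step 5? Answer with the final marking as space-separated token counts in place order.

(re-executing from step 3 with the substitution; state before step 3: [1 1 5])
3 | fire T2 | [2 1 6]
4 | fire T2 | [3 1 7]
5 | fire T3 | [4 1 9]

4 1 9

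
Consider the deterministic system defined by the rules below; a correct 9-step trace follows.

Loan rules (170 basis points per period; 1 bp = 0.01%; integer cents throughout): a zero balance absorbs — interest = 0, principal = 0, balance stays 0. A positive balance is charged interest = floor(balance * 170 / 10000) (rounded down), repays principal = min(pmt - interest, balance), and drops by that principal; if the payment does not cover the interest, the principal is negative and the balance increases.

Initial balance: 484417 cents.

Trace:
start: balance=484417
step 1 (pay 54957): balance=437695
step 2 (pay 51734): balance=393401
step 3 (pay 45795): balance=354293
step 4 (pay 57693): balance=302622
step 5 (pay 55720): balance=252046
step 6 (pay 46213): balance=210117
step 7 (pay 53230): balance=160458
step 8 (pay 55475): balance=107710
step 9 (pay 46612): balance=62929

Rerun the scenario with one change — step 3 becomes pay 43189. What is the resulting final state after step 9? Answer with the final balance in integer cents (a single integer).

(re-executing from step 3 with the substitution; state before step 3: balance=393401)
step 3 (pay 43189): balance=356899
step 4 (pay 57693): balance=305273
step 5 (pay 55720): balance=254742
step 6 (pay 46213): balance=212859
step 7 (pay 53230): balance=163247
step 8 (pay 55475): balance=110547
step 9 (pay 46612): balance=65814

65814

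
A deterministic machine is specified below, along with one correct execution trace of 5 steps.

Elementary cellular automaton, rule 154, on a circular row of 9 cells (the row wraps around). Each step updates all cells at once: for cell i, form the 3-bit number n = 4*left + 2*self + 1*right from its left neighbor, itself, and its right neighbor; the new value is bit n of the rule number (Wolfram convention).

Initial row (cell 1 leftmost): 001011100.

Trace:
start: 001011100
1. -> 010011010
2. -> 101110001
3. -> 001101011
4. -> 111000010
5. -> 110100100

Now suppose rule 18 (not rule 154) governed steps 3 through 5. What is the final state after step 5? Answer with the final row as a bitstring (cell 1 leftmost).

100101010

(re-executing steps 3..5 under rule 18; state before step 3: 101110001)
3. -> 000001010
4. -> 000010001
5. -> 100101010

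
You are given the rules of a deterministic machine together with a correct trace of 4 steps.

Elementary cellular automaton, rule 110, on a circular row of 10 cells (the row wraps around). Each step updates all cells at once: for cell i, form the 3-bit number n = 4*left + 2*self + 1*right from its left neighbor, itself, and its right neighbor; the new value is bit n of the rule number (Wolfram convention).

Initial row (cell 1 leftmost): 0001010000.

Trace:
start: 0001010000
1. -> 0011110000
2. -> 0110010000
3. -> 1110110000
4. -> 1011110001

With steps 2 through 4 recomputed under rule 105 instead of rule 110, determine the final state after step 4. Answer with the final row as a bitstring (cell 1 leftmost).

(re-executing steps 2..4 under rule 105; state before step 2: 0011110000)
2. -> 1010010111
3. -> 1100001100
4. -> 1101101100

1101101100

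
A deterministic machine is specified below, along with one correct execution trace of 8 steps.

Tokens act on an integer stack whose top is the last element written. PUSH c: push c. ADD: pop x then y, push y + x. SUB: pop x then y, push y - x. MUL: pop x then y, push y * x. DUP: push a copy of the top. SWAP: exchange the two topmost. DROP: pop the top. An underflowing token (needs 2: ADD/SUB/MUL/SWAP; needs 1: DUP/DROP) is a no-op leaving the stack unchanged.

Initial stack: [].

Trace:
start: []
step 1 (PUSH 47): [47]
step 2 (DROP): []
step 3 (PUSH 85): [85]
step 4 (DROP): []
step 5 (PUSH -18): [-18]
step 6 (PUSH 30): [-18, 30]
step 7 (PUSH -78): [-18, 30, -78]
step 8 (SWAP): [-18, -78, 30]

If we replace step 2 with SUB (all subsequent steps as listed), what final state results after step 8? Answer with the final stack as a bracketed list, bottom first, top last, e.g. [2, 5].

[47, -18, -78, 30]

(re-executing from step 2 with the substitution; state before step 2: [47])
step 2 (SUB): [47]
step 3 (PUSH 85): [47, 85]
step 4 (DROP): [47]
step 5 (PUSH -18): [47, -18]
step 6 (PUSH 30): [47, -18, 30]
step 7 (PUSH -78): [47, -18, 30, -78]
step 8 (SWAP): [47, -18, -78, 30]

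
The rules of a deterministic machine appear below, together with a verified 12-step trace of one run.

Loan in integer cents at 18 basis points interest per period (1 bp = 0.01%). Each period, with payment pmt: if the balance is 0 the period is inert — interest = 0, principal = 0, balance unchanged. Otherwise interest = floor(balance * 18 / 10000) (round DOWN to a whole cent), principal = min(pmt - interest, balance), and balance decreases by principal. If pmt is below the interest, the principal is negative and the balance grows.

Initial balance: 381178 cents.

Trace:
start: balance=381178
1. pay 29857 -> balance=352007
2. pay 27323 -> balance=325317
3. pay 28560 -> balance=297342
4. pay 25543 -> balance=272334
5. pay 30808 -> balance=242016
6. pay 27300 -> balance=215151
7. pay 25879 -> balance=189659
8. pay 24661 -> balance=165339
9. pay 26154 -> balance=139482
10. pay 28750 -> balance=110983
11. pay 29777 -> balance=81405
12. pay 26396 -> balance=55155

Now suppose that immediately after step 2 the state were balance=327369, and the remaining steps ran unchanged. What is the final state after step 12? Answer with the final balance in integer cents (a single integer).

57243

state after step 2 := balance=327369
3. pay 28560 -> balance=299398
4. pay 25543 -> balance=274393
5. pay 30808 -> balance=244078
6. pay 27300 -> balance=217217
7. pay 25879 -> balance=191728
8. pay 24661 -> balance=167412
9. pay 26154 -> balance=141559
10. pay 28750 -> balance=113063
11. pay 29777 -> balance=83489
12. pay 26396 -> balance=57243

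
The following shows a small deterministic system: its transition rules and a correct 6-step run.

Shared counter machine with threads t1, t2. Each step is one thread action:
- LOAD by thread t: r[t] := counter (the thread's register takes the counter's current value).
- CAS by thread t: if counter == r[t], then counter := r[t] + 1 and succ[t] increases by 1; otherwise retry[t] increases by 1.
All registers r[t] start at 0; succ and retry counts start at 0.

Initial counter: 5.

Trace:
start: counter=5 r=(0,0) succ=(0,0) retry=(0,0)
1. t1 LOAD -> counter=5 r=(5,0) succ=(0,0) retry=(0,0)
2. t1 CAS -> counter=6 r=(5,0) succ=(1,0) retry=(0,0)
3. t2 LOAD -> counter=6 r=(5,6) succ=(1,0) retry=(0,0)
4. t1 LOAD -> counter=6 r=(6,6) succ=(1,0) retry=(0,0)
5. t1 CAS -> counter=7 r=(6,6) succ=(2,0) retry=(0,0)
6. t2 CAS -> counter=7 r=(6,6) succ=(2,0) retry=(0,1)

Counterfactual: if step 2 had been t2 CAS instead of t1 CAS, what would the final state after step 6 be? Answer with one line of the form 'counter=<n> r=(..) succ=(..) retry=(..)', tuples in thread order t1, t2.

(re-executing from step 2 with the substitution; state before step 2: counter=5 r=(5,0) succ=(0,0) retry=(0,0))
2. t2 CAS -> counter=5 r=(5,0) succ=(0,0) retry=(0,1)
3. t2 LOAD -> counter=5 r=(5,5) succ=(0,0) retry=(0,1)
4. t1 LOAD -> counter=5 r=(5,5) succ=(0,0) retry=(0,1)
5. t1 CAS -> counter=6 r=(5,5) succ=(1,0) retry=(0,1)
6. t2 CAS -> counter=6 r=(5,5) succ=(1,0) retry=(0,2)

counter=6 r=(5,5) succ=(1,0) retry=(0,2)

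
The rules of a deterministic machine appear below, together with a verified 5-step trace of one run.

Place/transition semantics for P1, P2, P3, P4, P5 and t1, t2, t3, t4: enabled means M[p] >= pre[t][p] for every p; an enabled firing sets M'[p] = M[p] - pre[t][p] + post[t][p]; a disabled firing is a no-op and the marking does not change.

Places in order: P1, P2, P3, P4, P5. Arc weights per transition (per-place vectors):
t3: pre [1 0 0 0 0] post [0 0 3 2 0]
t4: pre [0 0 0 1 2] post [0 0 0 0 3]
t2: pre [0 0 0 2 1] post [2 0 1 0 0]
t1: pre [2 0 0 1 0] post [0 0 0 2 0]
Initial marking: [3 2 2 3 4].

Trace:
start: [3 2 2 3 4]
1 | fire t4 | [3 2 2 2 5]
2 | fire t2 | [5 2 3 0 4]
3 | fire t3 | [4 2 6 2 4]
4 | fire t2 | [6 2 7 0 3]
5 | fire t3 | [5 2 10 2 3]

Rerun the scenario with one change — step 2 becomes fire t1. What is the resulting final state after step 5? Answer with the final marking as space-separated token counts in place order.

1 2 9 5 4

(re-executing from step 2 with the substitution; state before step 2: [3 2 2 2 5])
2 | fire t1 | [1 2 2 3 5]
3 | fire t3 | [0 2 5 5 5]
4 | fire t2 | [2 2 6 3 4]
5 | fire t3 | [1 2 9 5 4]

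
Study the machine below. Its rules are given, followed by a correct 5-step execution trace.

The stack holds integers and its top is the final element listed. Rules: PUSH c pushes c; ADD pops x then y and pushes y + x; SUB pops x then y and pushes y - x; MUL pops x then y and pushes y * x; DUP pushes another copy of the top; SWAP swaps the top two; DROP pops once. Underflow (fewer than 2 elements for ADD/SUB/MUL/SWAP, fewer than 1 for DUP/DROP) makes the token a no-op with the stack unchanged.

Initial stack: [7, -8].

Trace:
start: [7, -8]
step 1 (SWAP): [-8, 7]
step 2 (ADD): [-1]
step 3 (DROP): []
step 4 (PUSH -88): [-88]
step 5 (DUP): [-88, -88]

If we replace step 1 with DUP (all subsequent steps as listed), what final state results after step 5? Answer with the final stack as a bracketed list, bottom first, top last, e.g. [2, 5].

(re-executing from step 1 with the substitution; state before step 1: [7, -8])
step 1 (DUP): [7, -8, -8]
step 2 (ADD): [7, -16]
step 3 (DROP): [7]
step 4 (PUSH -88): [7, -88]
step 5 (DUP): [7, -88, -88]

[7, -88, -88]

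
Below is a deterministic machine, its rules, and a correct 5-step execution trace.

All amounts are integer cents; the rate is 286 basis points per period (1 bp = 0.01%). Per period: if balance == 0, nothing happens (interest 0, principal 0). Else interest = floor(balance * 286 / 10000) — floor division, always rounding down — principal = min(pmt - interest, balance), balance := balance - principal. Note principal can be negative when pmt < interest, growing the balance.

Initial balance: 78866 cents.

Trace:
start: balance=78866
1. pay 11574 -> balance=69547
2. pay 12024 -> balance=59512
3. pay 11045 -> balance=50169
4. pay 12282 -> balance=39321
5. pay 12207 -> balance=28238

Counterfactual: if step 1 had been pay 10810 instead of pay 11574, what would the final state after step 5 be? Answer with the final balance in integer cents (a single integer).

29092

(re-executing from step 1 with the substitution; state before step 1: balance=78866)
1. pay 10810 -> balance=70311
2. pay 12024 -> balance=60297
3. pay 11045 -> balance=50976
4. pay 12282 -> balance=40151
5. pay 12207 -> balance=29092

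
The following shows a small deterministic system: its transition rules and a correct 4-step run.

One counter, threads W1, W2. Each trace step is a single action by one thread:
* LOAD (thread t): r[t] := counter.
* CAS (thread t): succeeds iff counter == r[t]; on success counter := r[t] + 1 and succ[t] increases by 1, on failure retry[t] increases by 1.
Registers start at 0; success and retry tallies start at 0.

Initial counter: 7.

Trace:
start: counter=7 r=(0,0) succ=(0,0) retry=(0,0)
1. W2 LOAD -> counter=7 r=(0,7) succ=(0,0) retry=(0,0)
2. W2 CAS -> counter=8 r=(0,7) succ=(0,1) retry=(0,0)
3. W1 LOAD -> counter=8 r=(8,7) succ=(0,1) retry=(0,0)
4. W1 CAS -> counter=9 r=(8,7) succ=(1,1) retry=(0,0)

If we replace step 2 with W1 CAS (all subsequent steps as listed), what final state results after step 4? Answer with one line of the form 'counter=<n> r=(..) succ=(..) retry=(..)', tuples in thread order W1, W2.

(re-executing from step 2 with the substitution; state before step 2: counter=7 r=(0,7) succ=(0,0) retry=(0,0))
2. W1 CAS -> counter=7 r=(0,7) succ=(0,0) retry=(1,0)
3. W1 LOAD -> counter=7 r=(7,7) succ=(0,0) retry=(1,0)
4. W1 CAS -> counter=8 r=(7,7) succ=(1,0) retry=(1,0)

counter=8 r=(7,7) succ=(1,0) retry=(1,0)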